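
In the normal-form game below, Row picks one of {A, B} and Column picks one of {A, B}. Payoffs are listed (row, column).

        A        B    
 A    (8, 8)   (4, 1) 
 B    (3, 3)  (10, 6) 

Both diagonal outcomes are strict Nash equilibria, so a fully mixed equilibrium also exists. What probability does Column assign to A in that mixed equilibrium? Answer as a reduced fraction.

Column's mix q on A must make Row indifferent between A and B.
Row's payoff from A: 8q + 4(1−q). From B: 3q + 10(1−q).
Set equal: 5q = 6(1−q) → q = 6/11.

6/11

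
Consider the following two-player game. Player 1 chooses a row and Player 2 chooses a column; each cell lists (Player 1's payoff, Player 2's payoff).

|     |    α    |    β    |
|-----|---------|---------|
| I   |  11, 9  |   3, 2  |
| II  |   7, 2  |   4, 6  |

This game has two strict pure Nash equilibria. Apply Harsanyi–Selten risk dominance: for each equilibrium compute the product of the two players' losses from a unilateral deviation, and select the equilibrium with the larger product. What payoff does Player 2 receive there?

At (I, α): Player 1 loses 11 − 7 = 4 by deviating; Player 2 loses 9 − 2 = 7. Product = 4·7 = 28.
At (II, β): Player 1 loses 4 − 3 = 1 by deviating; Player 2 loses 6 − 2 = 4. Product = 1·4 = 4.
28 > 4, so (I, α) is risk-dominant. Player 2's payoff there is 9.

9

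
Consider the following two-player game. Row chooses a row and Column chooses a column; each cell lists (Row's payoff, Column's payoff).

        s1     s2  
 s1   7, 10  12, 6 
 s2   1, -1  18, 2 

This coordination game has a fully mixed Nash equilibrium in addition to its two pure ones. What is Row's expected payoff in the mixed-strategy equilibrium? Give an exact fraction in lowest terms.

Column mixes with probability q on s1, chosen so Row is indifferent: 7q + 12(1−q) = 1q + 18(1−q) gives q = 1/2.
Row's expected payoff (from either row, since indifferent) is 7·1/2 + 12·1/2 = 19/2.

19/2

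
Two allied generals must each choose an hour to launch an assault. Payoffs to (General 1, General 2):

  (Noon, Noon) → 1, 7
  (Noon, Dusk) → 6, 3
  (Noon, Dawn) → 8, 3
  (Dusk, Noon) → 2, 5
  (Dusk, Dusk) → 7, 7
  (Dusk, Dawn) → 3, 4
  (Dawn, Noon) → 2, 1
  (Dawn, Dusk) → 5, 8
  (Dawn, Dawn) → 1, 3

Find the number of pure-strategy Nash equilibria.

1

Both Dusk: General 1 gets 7 (best alternative 6); General 2 gets 7 (best alternative 5). Neither deviates — NE.
Both Noon is not a NE: General 1 would switch to Dusk (2 > 1).
No other cell survives both best-response checks, so there is 1 pure NE.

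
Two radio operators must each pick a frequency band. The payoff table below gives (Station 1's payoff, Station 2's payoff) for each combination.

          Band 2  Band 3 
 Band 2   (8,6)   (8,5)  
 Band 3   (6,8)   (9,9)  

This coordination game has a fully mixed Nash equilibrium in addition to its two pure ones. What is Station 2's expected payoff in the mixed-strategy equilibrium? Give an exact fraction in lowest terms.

Station 1 mixes with probability p on Band 2, chosen so Station 2 is indifferent: 6p + 8(1−p) = 5p + 9(1−p) gives p = 1/2.
Station 2's expected payoff is 6·1/2 + 8·1/2 = 7.

7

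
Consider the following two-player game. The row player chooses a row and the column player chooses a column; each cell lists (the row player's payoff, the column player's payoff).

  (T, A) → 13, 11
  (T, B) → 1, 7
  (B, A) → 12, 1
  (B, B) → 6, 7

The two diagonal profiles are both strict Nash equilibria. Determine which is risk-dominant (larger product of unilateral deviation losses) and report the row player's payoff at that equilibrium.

At (T, A): the row player loses 13 − 12 = 1 by deviating; the column player loses 11 − 7 = 4. Product = 1·4 = 4.
At (B, B): the row player loses 6 − 1 = 5 by deviating; the column player loses 7 − 1 = 6. Product = 5·6 = 30.
30 > 4, so (B, B) is risk-dominant. The row player's payoff there is 6.

6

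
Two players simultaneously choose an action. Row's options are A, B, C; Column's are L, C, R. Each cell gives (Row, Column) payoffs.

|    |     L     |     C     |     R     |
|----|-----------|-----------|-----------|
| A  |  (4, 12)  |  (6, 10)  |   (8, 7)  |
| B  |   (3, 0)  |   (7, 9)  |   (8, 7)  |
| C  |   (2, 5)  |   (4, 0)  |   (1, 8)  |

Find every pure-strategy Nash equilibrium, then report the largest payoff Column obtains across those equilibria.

(A, L) is a pure NE (Row: 4 ≥ 3; Column: 12 ≥ 10). Column gets 12.
(B, C) is a pure NE (Row: 7 ≥ 6; Column: 9 ≥ 7). Column gets 9.
Every other cell has a profitable deviation for at least one player. Highest of {12, 9} is 12.

12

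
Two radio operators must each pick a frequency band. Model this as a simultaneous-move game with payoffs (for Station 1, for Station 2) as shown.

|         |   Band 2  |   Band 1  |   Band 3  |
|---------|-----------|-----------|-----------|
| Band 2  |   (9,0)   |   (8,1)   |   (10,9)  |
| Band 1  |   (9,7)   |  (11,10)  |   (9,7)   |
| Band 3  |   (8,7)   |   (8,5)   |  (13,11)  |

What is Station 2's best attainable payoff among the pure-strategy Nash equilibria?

Both Band 1 is a pure NE (Station 1: 11 ≥ 8; Station 2: 10 ≥ 7). Station 2 gets 10.
Both Band 3 is a pure NE (Station 1: 13 ≥ 10; Station 2: 11 ≥ 7). Station 2 gets 11.
Every other cell has a profitable deviation for at least one player. Highest of {10, 11} is 11.

11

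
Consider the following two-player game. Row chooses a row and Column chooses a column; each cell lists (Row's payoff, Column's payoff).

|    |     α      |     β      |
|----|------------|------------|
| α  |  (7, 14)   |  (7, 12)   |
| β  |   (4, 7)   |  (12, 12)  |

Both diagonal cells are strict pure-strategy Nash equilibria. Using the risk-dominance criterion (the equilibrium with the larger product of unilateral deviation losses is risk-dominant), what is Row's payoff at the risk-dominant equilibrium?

At both α: Row loses 7 − 4 = 3 by deviating; Column loses 14 − 12 = 2. Product = 3·2 = 6.
At both β: Row loses 12 − 7 = 5 by deviating; Column loses 12 − 7 = 5. Product = 5·5 = 25.
25 > 6, so both β is risk-dominant. Row's payoff there is 12.

12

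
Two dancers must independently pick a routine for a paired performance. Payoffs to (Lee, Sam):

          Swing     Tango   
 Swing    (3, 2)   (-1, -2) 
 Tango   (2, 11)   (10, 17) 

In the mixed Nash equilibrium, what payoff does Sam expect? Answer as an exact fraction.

Lee mixes with probability p on Swing, chosen so Sam is indifferent: 2p + 11(1−p) = (-2)p + 17(1−p) gives p = 3/5.
Sam's expected payoff is 2·3/5 + 11·2/5 = 28/5.

28/5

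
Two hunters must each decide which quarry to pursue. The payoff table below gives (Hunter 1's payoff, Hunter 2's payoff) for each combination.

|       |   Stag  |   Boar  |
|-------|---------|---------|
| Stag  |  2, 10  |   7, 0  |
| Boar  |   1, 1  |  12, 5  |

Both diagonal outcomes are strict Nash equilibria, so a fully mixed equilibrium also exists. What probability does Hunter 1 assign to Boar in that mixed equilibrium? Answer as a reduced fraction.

Hunter 1's mix p on Stag must make Hunter 2 indifferent between Stag and Boar.
Hunter 2's payoff from Stag: 10p + 1(1−p). From Boar: 0p + 5(1−p).
Set equal: 10p = 4(1−p) → p = 4/14 = 2/7.
Probability on Boar is 1 − 2/7 = 5/7.

5/7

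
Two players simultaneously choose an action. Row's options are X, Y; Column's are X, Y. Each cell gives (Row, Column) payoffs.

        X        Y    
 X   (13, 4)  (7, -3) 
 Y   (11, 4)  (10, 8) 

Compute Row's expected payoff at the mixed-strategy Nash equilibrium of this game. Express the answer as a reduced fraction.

53/5

Column mixes with probability q on X, chosen so Row is indifferent: 13q + 7(1−q) = 11q + 10(1−q) gives q = 3/5.
Row's expected payoff (from either row, since indifferent) is 13·3/5 + 7·2/5 = 53/5.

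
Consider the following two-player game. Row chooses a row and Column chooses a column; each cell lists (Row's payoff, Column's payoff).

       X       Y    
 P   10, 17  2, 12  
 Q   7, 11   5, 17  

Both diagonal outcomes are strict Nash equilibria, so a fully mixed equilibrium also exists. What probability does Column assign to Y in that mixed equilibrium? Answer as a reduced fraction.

Column's mix q on X must make Row indifferent between P and Q.
Row's payoff from P: 10q + 2(1−q). From Q: 7q + 5(1−q).
Set equal: 3q = 3(1−q) → q = 3/6 = 1/2.
Probability on Y is 1 − 1/2 = 1/2.

1/2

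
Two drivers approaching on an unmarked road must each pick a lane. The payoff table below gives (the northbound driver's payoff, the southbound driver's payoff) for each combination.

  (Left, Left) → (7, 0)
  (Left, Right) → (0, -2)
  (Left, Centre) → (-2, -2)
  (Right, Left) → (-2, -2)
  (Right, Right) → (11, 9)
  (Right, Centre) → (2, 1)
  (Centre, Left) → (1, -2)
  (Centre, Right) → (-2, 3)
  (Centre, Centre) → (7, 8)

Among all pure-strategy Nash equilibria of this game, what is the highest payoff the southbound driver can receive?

Both Left is a pure NE (the northbound driver: 7 ≥ 1; the southbound driver: 0 ≥ -2). The southbound driver gets 0.
Both Right is a pure NE (the northbound driver: 11 ≥ 0; the southbound driver: 9 ≥ 1). The southbound driver gets 9.
Both Centre is a pure NE (the northbound driver: 7 ≥ 2; the southbound driver: 8 ≥ 3). The southbound driver gets 8.
Every other cell has a profitable deviation for at least one player. Highest of {0, 9, 8} is 9.

9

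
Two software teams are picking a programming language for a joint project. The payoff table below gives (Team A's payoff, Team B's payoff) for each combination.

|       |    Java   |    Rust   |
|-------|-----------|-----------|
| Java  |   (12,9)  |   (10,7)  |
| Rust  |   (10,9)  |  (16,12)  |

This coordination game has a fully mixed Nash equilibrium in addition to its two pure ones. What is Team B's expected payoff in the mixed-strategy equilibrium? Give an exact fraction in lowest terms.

Team A mixes with probability p on Java, chosen so Team B is indifferent: 9p + 9(1−p) = 7p + 12(1−p) gives p = 3/5.
Team B's expected payoff is 9·3/5 + 9·2/5 = 9.

9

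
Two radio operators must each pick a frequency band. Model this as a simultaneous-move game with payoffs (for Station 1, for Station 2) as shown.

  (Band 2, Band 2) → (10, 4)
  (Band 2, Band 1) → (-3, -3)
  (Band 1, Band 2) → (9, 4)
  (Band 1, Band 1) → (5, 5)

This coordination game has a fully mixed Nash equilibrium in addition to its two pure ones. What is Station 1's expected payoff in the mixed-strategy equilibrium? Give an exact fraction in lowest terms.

77/9

Station 2 mixes with probability q on Band 2, chosen so Station 1 is indifferent: 10q + (-3)(1−q) = 9q + 5(1−q) gives q = 8/9.
Station 1's expected payoff (from either row, since indifferent) is 10·8/9 + (-3)·1/9 = 77/9.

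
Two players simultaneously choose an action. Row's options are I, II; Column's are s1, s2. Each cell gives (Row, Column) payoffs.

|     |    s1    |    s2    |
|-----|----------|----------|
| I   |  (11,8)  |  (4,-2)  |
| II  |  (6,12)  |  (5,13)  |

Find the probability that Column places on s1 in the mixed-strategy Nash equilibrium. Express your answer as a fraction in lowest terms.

Column's mix q on s1 must make Row indifferent between I and II.
Row's payoff from I: 11q + 4(1−q). From II: 6q + 5(1−q).
Set equal: 5q = 1(1−q) → q = 1/6.

1/6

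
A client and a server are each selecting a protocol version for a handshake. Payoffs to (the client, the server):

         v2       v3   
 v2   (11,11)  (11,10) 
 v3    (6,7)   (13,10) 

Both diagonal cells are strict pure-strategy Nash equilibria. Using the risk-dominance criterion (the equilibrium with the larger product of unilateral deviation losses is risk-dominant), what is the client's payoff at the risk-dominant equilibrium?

13

At both v2: the client loses 11 − 6 = 5 by deviating; the server loses 11 − 10 = 1. Product = 5·1 = 5.
At both v3: the client loses 13 − 11 = 2 by deviating; the server loses 10 − 7 = 3. Product = 2·3 = 6.
6 > 5, so both v3 is risk-dominant. The client's payoff there is 13.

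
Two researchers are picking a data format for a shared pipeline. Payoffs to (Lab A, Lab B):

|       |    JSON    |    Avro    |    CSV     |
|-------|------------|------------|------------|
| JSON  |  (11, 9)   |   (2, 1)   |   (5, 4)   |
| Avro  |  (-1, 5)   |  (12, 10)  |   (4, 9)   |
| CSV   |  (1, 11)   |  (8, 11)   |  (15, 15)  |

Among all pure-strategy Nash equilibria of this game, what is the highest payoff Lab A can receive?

Both JSON is a pure NE (Lab A: 11 ≥ 1; Lab B: 9 ≥ 4). Lab A gets 11.
Both Avro is a pure NE (Lab A: 12 ≥ 8; Lab B: 10 ≥ 9). Lab A gets 12.
Both CSV is a pure NE (Lab A: 15 ≥ 5; Lab B: 15 ≥ 11). Lab A gets 15.
Every other cell has a profitable deviation for at least one player. Highest of {11, 12, 15} is 15.

15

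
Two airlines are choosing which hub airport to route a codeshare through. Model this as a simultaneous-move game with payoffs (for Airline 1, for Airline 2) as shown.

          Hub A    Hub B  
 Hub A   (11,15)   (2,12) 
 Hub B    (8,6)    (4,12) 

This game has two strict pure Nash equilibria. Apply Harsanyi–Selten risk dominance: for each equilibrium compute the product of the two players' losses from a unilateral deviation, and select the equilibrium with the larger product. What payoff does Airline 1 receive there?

4

At both Hub A: Airline 1 loses 11 − 8 = 3 by deviating; Airline 2 loses 15 − 12 = 3. Product = 3·3 = 9.
At both Hub B: Airline 1 loses 4 − 2 = 2 by deviating; Airline 2 loses 12 − 6 = 6. Product = 2·6 = 12.
12 > 9, so both Hub B is risk-dominant. Airline 1's payoff there is 4.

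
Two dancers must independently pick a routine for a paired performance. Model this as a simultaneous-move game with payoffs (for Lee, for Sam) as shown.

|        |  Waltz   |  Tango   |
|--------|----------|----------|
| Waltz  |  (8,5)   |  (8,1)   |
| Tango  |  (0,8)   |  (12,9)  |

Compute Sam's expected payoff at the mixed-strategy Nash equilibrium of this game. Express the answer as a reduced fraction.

37/5

Lee mixes with probability p on Waltz, chosen so Sam is indifferent: 5p + 8(1−p) = 1p + 9(1−p) gives p = 1/5.
Sam's expected payoff is 5·1/5 + 8·4/5 = 37/5.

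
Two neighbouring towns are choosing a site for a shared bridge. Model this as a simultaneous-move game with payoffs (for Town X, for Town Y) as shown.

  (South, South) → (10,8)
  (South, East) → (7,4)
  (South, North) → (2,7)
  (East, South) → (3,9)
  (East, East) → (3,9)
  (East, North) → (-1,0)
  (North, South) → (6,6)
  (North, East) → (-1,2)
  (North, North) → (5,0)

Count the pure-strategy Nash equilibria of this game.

Both South: Town X gets 10 (best alternative 6); Town Y gets 8 (best alternative 7). Neither deviates — NE.
Both East is not a NE: Town X would switch to South (7 > 3).
No other cell survives both best-response checks, so there is 1 pure NE.

1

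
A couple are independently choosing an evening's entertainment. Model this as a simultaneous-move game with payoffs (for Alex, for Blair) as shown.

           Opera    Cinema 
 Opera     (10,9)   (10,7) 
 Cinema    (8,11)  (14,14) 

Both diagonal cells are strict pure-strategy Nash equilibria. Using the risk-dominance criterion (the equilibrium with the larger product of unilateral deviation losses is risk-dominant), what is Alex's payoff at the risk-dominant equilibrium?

14

At both Opera: Alex loses 10 − 8 = 2 by deviating; Blair loses 9 − 7 = 2. Product = 2·2 = 4.
At both Cinema: Alex loses 14 − 10 = 4 by deviating; Blair loses 14 − 11 = 3. Product = 4·3 = 12.
12 > 4, so both Cinema is risk-dominant. Alex's payoff there is 14.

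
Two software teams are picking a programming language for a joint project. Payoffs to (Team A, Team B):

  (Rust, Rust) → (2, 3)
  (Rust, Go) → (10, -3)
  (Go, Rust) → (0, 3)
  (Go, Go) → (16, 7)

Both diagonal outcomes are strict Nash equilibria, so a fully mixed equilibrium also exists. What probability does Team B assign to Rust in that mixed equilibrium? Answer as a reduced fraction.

3/4

Team B's mix q on Rust must make Team A indifferent between Rust and Go.
Team A's payoff from Rust: 2q + 10(1−q). From Go: 0q + 16(1−q).
Set equal: 2q = 6(1−q) → q = 6/8 = 3/4.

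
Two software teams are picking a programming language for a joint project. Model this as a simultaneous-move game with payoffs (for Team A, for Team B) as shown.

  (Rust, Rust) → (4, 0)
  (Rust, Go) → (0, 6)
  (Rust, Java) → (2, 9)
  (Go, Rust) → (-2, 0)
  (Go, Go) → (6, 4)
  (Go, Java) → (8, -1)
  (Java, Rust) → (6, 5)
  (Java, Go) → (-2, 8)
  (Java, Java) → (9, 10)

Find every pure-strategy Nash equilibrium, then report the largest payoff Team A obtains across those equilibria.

9

Both Go is a pure NE (Team A: 6 ≥ 0; Team B: 4 ≥ 0). Team A gets 6.
Both Java is a pure NE (Team A: 9 ≥ 8; Team B: 10 ≥ 8). Team A gets 9.
Every other cell has a profitable deviation for at least one player. Highest of {6, 9} is 9.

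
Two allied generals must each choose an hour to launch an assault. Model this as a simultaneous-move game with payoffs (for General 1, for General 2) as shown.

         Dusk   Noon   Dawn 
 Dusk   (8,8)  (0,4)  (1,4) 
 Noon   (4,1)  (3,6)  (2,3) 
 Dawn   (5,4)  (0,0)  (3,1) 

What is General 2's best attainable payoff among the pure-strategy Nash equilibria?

Both Dusk is a pure NE (General 1: 8 ≥ 5; General 2: 8 ≥ 4). General 2 gets 8.
Both Noon is a pure NE (General 1: 3 ≥ 0; General 2: 6 ≥ 3). General 2 gets 6.
Every other cell has a profitable deviation for at least one player. Highest of {8, 6} is 8.

8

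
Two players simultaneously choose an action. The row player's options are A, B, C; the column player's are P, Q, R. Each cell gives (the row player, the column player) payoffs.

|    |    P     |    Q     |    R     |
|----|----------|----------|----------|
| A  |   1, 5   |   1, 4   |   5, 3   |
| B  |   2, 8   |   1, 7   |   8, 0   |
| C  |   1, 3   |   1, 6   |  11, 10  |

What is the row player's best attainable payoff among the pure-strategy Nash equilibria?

11

(B, P) is a pure NE (the row player: 2 ≥ 1; the column player: 8 ≥ 7). The row player gets 2.
(C, R) is a pure NE (the row player: 11 ≥ 8; the column player: 10 ≥ 6). The row player gets 11.
Every other cell has a profitable deviation for at least one player. Highest of {2, 11} is 11.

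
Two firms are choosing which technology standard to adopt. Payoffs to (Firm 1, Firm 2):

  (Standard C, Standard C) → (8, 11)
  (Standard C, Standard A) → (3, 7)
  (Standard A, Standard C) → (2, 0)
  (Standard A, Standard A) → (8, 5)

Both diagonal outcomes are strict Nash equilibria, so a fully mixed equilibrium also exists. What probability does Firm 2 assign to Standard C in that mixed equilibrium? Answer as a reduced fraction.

Firm 2's mix q on Standard C must make Firm 1 indifferent between Standard C and Standard A.
Firm 1's payoff from Standard C: 8q + 3(1−q). From Standard A: 2q + 8(1−q).
Set equal: 6q = 5(1−q) → q = 5/11.

5/11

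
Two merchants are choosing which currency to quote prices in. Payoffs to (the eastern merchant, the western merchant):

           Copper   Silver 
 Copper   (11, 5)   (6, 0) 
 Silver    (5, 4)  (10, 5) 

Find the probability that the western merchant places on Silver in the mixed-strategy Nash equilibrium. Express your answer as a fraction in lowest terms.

3/5

The western merchant's mix q on Copper must make the eastern merchant indifferent between Copper and Silver.
The eastern merchant's payoff from Copper: 11q + 6(1−q). From Silver: 5q + 10(1−q).
Set equal: 6q = 4(1−q) → q = 4/10 = 2/5.
Probability on Silver is 1 − 2/5 = 3/5.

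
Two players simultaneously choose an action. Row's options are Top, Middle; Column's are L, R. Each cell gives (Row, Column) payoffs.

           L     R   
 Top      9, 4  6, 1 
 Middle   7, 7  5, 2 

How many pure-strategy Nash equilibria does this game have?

1

(Top, L): Row gets 9 (best alternative 7); Column gets 4 (best alternative 1). Neither deviates — NE.
(Middle, R) is not a NE: Row would switch to Top (6 > 5).
No other cell survives both best-response checks, so there is 1 pure NE.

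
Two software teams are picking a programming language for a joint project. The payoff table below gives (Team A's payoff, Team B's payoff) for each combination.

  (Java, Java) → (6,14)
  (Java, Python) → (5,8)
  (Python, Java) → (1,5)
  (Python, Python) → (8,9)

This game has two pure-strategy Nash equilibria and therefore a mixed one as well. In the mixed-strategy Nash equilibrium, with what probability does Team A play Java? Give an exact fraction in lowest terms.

Team A's mix p on Java must make Team B indifferent between Java and Python.
Team B's payoff from Java: 14p + 5(1−p). From Python: 8p + 9(1−p).
Set equal: 6p = 4(1−p) → p = 4/10 = 2/5.

2/5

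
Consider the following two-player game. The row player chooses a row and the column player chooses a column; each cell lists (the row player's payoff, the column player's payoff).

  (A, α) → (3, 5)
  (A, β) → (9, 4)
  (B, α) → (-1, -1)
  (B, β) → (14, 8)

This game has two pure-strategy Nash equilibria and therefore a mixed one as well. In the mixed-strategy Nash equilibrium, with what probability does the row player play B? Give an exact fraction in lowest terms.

1/10

The row player's mix p on A must make the column player indifferent between α and β.
The column player's payoff from α: 5p + (-1)(1−p). From β: 4p + 8(1−p).
Set equal: 1p = 9(1−p) → p = 9/10.
Probability on B is 1 − 9/10 = 1/10.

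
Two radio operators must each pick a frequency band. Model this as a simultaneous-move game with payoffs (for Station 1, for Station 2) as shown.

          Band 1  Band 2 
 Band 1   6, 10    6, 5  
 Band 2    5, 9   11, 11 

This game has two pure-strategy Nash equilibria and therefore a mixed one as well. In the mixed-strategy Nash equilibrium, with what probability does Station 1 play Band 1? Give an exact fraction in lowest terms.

Station 1's mix p on Band 1 must make Station 2 indifferent between Band 1 and Band 2.
Station 2's payoff from Band 1: 10p + 9(1−p). From Band 2: 5p + 11(1−p).
Set equal: 5p = 2(1−p) → p = 2/7.

2/7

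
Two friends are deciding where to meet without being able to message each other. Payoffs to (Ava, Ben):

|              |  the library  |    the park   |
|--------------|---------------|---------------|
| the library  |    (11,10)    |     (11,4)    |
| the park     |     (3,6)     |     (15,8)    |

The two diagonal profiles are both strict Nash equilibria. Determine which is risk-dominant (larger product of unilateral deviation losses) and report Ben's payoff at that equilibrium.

10

At both the library: Ava loses 11 − 3 = 8 by deviating; Ben loses 10 − 4 = 6. Product = 8·6 = 48.
At both the park: Ava loses 15 − 11 = 4 by deviating; Ben loses 8 − 6 = 2. Product = 4·2 = 8.
48 > 8, so both the library is risk-dominant. Ben's payoff there is 10.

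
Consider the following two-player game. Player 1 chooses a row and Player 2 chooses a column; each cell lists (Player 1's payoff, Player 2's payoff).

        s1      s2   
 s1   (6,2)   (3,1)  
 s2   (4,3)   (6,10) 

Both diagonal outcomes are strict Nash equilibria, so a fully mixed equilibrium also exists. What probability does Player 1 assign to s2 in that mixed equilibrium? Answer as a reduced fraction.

Player 1's mix p on s1 must make Player 2 indifferent between s1 and s2.
Player 2's payoff from s1: 2p + 3(1−p). From s2: 1p + 10(1−p).
Set equal: 1p = 7(1−p) → p = 7/8.
Probability on s2 is 1 − 7/8 = 1/8.

1/8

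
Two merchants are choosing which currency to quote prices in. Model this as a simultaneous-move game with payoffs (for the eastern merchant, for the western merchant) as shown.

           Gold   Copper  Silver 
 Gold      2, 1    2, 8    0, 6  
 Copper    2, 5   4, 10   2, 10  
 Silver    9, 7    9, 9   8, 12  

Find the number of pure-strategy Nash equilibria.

1

Both Silver: the eastern merchant gets 8 (best alternative 2); the western merchant gets 12 (best alternative 9). Neither deviates — NE.
Both Gold is not a NE: the eastern merchant would switch to Silver (9 > 2).
No other cell survives both best-response checks, so there is 1 pure NE.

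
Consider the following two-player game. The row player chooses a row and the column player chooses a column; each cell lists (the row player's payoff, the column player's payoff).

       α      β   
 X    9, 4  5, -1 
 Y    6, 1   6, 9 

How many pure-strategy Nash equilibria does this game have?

2

(X, α): the row player gets 9 (best alternative 6); the column player gets 4 (best alternative -1). Neither deviates — NE.
(Y, β): the row player gets 6 (best alternative 5); the column player gets 9 (best alternative 1). Neither deviates — NE.
(Y, α) is not a NE: the row player would switch to X (9 > 6).
No other cell survives both best-response checks, so there are 2 pure NE.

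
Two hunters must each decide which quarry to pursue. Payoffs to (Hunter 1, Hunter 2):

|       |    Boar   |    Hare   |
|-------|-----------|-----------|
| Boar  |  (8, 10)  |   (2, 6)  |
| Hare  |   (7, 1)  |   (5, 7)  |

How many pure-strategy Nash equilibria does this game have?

Both Boar: Hunter 1 gets 8 (best alternative 7); Hunter 2 gets 10 (best alternative 6). Neither deviates — NE.
Both Hare: Hunter 1 gets 5 (best alternative 2); Hunter 2 gets 7 (best alternative 1). Neither deviates — NE.
(Boar, Hare) is not a NE: Hunter 1 would switch to Hare (5 > 2).
No other cell survives both best-response checks, so there are 2 pure NE.

2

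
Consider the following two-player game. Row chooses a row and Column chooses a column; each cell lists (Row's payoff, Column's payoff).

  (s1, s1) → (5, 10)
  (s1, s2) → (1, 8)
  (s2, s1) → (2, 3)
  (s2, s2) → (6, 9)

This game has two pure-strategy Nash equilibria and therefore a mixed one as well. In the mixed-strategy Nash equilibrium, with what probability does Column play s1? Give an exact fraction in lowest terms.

5/8

Column's mix q on s1 must make Row indifferent between s1 and s2.
Row's payoff from s1: 5q + 1(1−q). From s2: 2q + 6(1−q).
Set equal: 3q = 5(1−q) → q = 5/8.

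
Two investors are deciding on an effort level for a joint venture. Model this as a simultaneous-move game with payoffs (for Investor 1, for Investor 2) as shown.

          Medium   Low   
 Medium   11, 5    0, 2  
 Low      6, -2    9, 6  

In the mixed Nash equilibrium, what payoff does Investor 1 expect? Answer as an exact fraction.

Investor 2 mixes with probability q on Medium, chosen so Investor 1 is indifferent: 11q + 0(1−q) = 6q + 9(1−q) gives q = 9/14.
Investor 1's expected payoff (from either row, since indifferent) is 11·9/14 + 0·5/14 = 99/14.

99/14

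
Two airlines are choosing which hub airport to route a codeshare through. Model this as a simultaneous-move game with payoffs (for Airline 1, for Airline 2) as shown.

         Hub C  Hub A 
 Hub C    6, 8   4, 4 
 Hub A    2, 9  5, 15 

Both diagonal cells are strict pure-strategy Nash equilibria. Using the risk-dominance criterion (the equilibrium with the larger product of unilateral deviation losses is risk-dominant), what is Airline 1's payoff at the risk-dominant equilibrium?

At both Hub C: Airline 1 loses 6 − 2 = 4 by deviating; Airline 2 loses 8 − 4 = 4. Product = 4·4 = 16.
At both Hub A: Airline 1 loses 5 − 4 = 1 by deviating; Airline 2 loses 15 − 9 = 6. Product = 1·6 = 6.
16 > 6, so both Hub C is risk-dominant. Airline 1's payoff there is 6.

6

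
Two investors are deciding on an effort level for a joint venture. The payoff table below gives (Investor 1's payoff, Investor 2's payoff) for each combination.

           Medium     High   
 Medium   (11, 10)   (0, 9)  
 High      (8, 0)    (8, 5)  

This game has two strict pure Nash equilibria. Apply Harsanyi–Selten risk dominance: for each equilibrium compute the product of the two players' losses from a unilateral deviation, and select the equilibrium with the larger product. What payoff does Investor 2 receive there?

5

At both Medium: Investor 1 loses 11 − 8 = 3 by deviating; Investor 2 loses 10 − 9 = 1. Product = 3·1 = 3.
At both High: Investor 1 loses 8 − 0 = 8 by deviating; Investor 2 loses 5 − 0 = 5. Product = 8·5 = 40.
40 > 3, so both High is risk-dominant. Investor 2's payoff there is 5.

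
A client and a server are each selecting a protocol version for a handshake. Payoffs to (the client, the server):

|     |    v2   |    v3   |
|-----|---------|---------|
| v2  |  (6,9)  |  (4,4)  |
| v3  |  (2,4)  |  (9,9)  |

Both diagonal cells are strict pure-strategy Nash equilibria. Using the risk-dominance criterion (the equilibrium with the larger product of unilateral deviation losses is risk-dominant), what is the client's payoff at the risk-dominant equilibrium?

At both v2: the client loses 6 − 2 = 4 by deviating; the server loses 9 − 4 = 5. Product = 4·5 = 20.
At both v3: the client loses 9 − 4 = 5 by deviating; the server loses 9 − 4 = 5. Product = 5·5 = 25.
25 > 20, so both v3 is risk-dominant. The client's payoff there is 9.

9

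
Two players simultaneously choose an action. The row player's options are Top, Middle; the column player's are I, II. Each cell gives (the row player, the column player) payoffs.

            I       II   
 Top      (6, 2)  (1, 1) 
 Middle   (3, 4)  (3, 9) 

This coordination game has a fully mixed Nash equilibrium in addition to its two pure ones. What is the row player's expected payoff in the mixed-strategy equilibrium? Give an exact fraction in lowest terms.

3

The column player mixes with probability q on I, chosen so the row player is indifferent: 6q + 1(1−q) = 3q + 3(1−q) gives q = 2/5.
The row player's expected payoff (from either row, since indifferent) is 6·2/5 + 1·3/5 = 3.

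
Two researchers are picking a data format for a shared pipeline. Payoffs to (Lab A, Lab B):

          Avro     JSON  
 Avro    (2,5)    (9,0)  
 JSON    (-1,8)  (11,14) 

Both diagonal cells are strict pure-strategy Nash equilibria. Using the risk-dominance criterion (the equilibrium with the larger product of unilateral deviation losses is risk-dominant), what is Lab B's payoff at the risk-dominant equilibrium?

At both Avro: Lab A loses 2 − (-1) = 3 by deviating; Lab B loses 5 − 0 = 5. Product = 3·5 = 15.
At both JSON: Lab A loses 11 − 9 = 2 by deviating; Lab B loses 14 − 8 = 6. Product = 2·6 = 12.
15 > 12, so both Avro is risk-dominant. Lab B's payoff there is 5.

5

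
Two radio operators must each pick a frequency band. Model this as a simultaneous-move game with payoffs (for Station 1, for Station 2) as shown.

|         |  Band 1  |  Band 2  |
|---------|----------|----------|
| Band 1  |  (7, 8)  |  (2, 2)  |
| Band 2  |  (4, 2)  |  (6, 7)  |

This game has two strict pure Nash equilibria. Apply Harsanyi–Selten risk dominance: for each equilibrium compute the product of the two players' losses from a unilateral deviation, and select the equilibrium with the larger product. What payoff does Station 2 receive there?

7

At both Band 1: Station 1 loses 7 − 4 = 3 by deviating; Station 2 loses 8 − 2 = 6. Product = 3·6 = 18.
At both Band 2: Station 1 loses 6 − 2 = 4 by deviating; Station 2 loses 7 − 2 = 5. Product = 4·5 = 20.
20 > 18, so both Band 2 is risk-dominant. Station 2's payoff there is 7.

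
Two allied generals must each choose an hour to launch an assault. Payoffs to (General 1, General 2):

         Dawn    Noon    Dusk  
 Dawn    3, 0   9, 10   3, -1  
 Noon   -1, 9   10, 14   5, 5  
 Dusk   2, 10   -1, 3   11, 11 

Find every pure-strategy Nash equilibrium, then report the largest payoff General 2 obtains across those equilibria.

Both Noon is a pure NE (General 1: 10 ≥ 9; General 2: 14 ≥ 9). General 2 gets 14.
Both Dusk is a pure NE (General 1: 11 ≥ 5; General 2: 11 ≥ 10). General 2 gets 11.
Every other cell has a profitable deviation for at least one player. Highest of {14, 11} is 14.

14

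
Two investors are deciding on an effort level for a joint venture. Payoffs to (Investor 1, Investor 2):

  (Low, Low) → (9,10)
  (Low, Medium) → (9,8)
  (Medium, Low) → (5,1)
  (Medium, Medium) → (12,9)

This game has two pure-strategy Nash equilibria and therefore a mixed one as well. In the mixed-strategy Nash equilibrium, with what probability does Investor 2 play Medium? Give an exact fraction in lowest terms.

Investor 2's mix q on Low must make Investor 1 indifferent between Low and Medium.
Investor 1's payoff from Low: 9q + 9(1−q). From Medium: 5q + 12(1−q).
Set equal: 4q = 3(1−q) → q = 3/7.
Probability on Medium is 1 − 3/7 = 4/7.

4/7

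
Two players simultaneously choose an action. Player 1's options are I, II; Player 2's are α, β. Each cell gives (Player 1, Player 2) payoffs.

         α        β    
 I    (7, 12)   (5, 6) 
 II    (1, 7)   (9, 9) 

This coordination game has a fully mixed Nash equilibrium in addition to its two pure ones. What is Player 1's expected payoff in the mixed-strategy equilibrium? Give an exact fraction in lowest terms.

29/5

Player 2 mixes with probability q on α, chosen so Player 1 is indifferent: 7q + 5(1−q) = 1q + 9(1−q) gives q = 2/5.
Player 1's expected payoff (from either row, since indifferent) is 7·2/5 + 5·3/5 = 29/5.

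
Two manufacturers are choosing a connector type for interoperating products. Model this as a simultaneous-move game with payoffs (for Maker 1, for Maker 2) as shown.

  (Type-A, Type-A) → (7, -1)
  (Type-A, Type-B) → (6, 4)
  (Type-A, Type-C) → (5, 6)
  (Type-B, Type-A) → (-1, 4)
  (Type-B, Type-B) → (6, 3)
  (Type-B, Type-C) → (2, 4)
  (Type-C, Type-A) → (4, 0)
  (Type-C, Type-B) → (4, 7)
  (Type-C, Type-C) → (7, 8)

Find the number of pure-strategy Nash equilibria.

1

Both Type-C: Maker 1 gets 7 (best alternative 5); Maker 2 gets 8 (best alternative 7). Neither deviates — NE.
Both Type-B is not a NE: Maker 2 would switch to Type-A (4 > 3).
No other cell survives both best-response checks, so there is 1 pure NE.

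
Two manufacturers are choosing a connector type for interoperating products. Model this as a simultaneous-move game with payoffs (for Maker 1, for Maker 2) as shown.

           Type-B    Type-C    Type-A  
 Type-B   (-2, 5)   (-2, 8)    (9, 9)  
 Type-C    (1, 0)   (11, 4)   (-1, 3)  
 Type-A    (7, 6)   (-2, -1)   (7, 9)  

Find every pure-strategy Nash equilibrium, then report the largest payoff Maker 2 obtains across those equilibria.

(Type-B, Type-A) is a pure NE (Maker 1: 9 ≥ 7; Maker 2: 9 ≥ 8). Maker 2 gets 9.
Both Type-C is a pure NE (Maker 1: 11 ≥ -2; Maker 2: 4 ≥ 3). Maker 2 gets 4.
Every other cell has a profitable deviation for at least one player. Highest of {9, 4} is 9.

9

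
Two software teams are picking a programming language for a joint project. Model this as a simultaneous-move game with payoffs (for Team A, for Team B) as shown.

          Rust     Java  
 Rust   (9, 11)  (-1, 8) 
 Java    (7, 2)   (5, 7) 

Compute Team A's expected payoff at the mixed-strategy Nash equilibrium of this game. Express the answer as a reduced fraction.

13/2

Team B mixes with probability q on Rust, chosen so Team A is indifferent: 9q + (-1)(1−q) = 7q + 5(1−q) gives q = 3/4.
Team A's expected payoff (from either row, since indifferent) is 9·3/4 + (-1)·1/4 = 13/2.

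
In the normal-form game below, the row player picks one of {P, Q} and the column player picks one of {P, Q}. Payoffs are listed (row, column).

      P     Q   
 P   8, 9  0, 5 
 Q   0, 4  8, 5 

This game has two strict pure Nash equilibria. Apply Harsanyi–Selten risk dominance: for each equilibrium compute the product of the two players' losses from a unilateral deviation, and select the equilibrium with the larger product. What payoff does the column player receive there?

9

At both P: the row player loses 8 − 0 = 8 by deviating; the column player loses 9 − 5 = 4. Product = 8·4 = 32.
At both Q: the row player loses 8 − 0 = 8 by deviating; the column player loses 5 − 4 = 1. Product = 8·1 = 8.
32 > 8, so both P is risk-dominant. The column player's payoff there is 9.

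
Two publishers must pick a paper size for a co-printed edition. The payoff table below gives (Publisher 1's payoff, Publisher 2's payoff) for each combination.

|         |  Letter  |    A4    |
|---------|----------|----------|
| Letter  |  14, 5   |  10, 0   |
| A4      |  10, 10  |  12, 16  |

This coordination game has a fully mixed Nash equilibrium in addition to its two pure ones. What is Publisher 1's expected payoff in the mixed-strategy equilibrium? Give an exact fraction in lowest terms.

34/3

Publisher 2 mixes with probability q on Letter, chosen so Publisher 1 is indifferent: 14q + 10(1−q) = 10q + 12(1−q) gives q = 1/3.
Publisher 1's expected payoff (from either row, since indifferent) is 14·1/3 + 10·2/3 = 34/3.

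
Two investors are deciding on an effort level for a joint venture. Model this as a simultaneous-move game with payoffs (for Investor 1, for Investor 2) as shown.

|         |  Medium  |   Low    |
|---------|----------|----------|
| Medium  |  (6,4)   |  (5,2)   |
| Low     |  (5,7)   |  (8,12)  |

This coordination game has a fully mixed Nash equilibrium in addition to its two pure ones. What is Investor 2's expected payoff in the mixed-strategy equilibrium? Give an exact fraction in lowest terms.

Investor 1 mixes with probability p on Medium, chosen so Investor 2 is indifferent: 4p + 7(1−p) = 2p + 12(1−p) gives p = 5/7.
Investor 2's expected payoff is 4·5/7 + 7·2/7 = 34/7.

34/7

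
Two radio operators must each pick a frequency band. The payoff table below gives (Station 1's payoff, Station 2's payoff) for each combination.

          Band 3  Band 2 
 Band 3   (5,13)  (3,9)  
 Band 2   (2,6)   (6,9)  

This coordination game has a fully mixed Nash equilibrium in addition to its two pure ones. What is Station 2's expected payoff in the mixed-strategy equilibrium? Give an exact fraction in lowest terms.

Station 1 mixes with probability p on Band 3, chosen so Station 2 is indifferent: 13p + 6(1−p) = 9p + 9(1−p) gives p = 3/7.
Station 2's expected payoff is 13·3/7 + 6·4/7 = 9.

9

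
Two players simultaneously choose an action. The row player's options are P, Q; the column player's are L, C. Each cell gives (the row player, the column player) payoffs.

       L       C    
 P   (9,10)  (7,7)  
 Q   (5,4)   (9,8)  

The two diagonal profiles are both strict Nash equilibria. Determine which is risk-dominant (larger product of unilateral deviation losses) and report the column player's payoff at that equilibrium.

10

At (P, L): the row player loses 9 − 5 = 4 by deviating; the column player loses 10 − 7 = 3. Product = 4·3 = 12.
At (Q, C): the row player loses 9 − 7 = 2 by deviating; the column player loses 8 − 4 = 4. Product = 2·4 = 8.
12 > 8, so (P, L) is risk-dominant. The column player's payoff there is 10.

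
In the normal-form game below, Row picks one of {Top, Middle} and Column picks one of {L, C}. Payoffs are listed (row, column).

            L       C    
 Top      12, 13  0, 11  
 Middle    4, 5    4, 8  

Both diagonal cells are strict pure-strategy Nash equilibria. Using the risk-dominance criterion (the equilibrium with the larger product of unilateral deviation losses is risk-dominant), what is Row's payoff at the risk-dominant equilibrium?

12

At (Top, L): Row loses 12 − 4 = 8 by deviating; Column loses 13 − 11 = 2. Product = 8·2 = 16.
At (Middle, C): Row loses 4 − 0 = 4 by deviating; Column loses 8 − 5 = 3. Product = 4·3 = 12.
16 > 12, so (Top, L) is risk-dominant. Row's payoff there is 12.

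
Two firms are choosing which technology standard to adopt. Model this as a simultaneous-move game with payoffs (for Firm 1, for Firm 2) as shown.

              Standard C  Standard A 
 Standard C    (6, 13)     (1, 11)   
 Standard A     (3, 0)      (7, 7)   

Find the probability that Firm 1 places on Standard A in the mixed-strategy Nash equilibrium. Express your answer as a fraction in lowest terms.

Firm 1's mix p on Standard C must make Firm 2 indifferent between Standard C and Standard A.
Firm 2's payoff from Standard C: 13p + 0(1−p). From Standard A: 11p + 7(1−p).
Set equal: 2p = 7(1−p) → p = 7/9.
Probability on Standard A is 1 − 7/9 = 2/9.

2/9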